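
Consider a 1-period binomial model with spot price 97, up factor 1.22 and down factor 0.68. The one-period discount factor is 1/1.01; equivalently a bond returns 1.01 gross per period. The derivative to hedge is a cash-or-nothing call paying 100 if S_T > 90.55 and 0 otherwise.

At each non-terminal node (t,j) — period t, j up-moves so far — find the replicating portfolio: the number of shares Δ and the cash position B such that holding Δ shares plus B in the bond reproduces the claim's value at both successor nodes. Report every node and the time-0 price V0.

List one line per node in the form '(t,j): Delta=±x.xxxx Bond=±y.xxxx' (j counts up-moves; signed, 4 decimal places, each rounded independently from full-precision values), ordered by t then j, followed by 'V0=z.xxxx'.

(0,0): Delta=1.9091 Bond=-124.6791
V0=60.5061

Under the risk-neutral measure, an up-move has probability p* = (R−d)/(u−d) = 0.6111 and values discount at R = 1.01.
Terminal payoffs: V(1,0)=0.0000, V(1,1)=100.0000
(0,0): S=97.0000. Δ = (V_up−V_dn)/(S_up−S_dn) = (100.0000−0.0000)/(118.3400−65.9600) = 1.9091. V = [p*·100.0000 + (1−p*)·0.0000]/1.01 = 60.5061. B = V − Δ·S = -124.6791.
Self-financing check: at every node Δ·S+B equals the discounted successor values.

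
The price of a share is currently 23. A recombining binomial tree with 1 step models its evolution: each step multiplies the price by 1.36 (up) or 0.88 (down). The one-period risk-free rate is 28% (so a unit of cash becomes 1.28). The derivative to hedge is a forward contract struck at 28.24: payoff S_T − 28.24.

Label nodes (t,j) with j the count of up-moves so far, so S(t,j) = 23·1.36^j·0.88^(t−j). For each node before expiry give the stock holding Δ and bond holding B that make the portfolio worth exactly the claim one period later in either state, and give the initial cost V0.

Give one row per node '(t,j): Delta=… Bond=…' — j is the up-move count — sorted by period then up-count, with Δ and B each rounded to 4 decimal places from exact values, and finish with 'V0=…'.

No-arbitrage ⇒ martingale measure with p* = (R−d)/(u−d) = 0.8333.
Terminal payoffs: V(1,0)=-8.0000, V(1,1)=3.0400
Node (0,0) S=23.0000: V=(p*·3.0400+(1−p*)·-8.0000)/1.28=0.9375; Δ=(3.0400−-8.0000)/(31.2800−20.2400)=1.0000; B=V−Δ·S=-22.0625
The time-0 hedge costs 0.9375, which is the no-arbitrage price.

(0,0): Delta=1.0000 Bond=-22.0625
V0=0.9375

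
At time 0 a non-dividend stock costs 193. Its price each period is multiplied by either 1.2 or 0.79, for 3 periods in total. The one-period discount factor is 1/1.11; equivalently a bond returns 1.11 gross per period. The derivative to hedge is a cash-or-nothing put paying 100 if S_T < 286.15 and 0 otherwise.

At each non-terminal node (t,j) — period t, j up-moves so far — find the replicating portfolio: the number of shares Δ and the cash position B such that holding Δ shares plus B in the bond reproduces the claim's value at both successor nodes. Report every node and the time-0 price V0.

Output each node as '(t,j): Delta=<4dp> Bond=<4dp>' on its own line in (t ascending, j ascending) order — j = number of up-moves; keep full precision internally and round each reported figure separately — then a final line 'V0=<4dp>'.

(0,0): Delta=-0.6248 Bond=158.9427
(1,0): Delta=0.0000 Bond=81.1622
(1,1): Delta=-0.7405 Bond=203.2194
(2,0): Delta=0.0000 Bond=90.0901
(2,1): Delta=0.0000 Bond=90.0901
(2,2): Delta=-0.8776 Bond=263.6783
V0=38.3552

No-arbitrage ⇒ martingale measure with p* = (R−d)/(u−d) = 0.7805.
Payoff layer (t=3): V(3,0)=100.0000, V(3,1)=100.0000, V(3,2)=100.0000, V(3,3)=0.0000
(2,0): S=120.4513. Δ = (V_up−V_dn)/(S_up−S_dn) = (100.0000−100.0000)/(144.5416−95.1565) = 0.0000. V = [p*·100.0000 + (1−p*)·100.0000]/1.11 = 90.0901. B = V − Δ·S = 90.0901.
(2,1): S=182.9640. Δ = (V_up−V_dn)/(S_up−S_dn) = (100.0000−100.0000)/(219.5568−144.5416) = 0.0000. V = [p*·100.0000 + (1−p*)·100.0000]/1.11 = 90.0901. B = V − Δ·S = 90.0901.
(2,2): S=277.9200. Δ = (V_up−V_dn)/(S_up−S_dn) = (0.0000−100.0000)/(333.5040−219.5568) = -0.8776. V = [p*·0.0000 + (1−p*)·100.0000]/1.11 = 19.7759. B = V − Δ·S = 263.6783.
(1,0): S=152.4700. Δ = (V_up−V_dn)/(S_up−S_dn) = (90.0901−90.0901)/(182.9640−120.4513) = 0.0000. V = [p*·90.0901 + (1−p*)·90.0901]/1.11 = 81.1622. B = V − Δ·S = 81.1622.
(1,1): S=231.6000. Δ = (V_up−V_dn)/(S_up−S_dn) = (19.7759−90.0901)/(277.9200−182.9640) = -0.7405. V = [p*·19.7759 + (1−p*)·90.0901]/1.11 = 31.7214. B = V − Δ·S = 203.2194.
(0,0): S=193.0000. Δ = (V_up−V_dn)/(S_up−S_dn) = (31.7214−81.1622)/(231.6000−152.4700) = -0.6248. V = [p*·31.7214 + (1−p*)·81.1622]/1.11 = 38.3552. B = V − Δ·S = 158.9427.
Root portfolio cost Δ·193+B reproduces V0=38.3552.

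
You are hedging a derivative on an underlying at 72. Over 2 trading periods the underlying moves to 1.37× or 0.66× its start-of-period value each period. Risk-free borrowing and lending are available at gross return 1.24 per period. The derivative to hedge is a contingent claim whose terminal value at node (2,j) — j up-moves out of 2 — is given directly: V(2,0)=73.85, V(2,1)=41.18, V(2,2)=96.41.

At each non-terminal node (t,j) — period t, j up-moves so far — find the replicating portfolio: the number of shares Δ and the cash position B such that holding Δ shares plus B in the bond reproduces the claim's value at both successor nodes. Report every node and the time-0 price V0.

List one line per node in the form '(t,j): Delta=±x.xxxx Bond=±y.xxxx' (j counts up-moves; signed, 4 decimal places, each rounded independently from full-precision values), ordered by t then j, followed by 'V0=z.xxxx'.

(0,0): Delta=0.6174 Bond=7.0124
(1,0): Delta=-0.9683 Bond=84.0478
(1,1): Delta=0.7886 Bond=-8.1940
V0=51.4645

Risk-neutral probability p* = (R−d)/(u−d) = (1.24−0.66)/(1.37−0.66) = 0.8169.
Terminal values V(2,·): V(2,0)=73.8500, V(2,1)=41.1800, V(2,2)=96.4100
Node (1,0) S=47.5200: V=(p*·41.1800+(1−p*)·73.8500)/1.24=38.0337; Δ=(41.1800−73.8500)/(65.1024−31.3632)=-0.9683; B=V−Δ·S=84.0478
Node (1,1) S=98.6400: V=(p*·96.4100+(1−p*)·41.1800)/1.24=69.5947; Δ=(96.4100−41.1800)/(135.1368−65.1024)=0.7886; B=V−Δ·S=-8.1940
Node (0,0) S=72.0000: V=(p*·69.5947+(1−p*)·38.0337)/1.24=51.4645; Δ=(69.5947−38.0337)/(98.6400−47.5200)=0.6174; B=V−Δ·S=7.0124
Check: Δ(0,0)·S0 + B(0,0) = 51.4645 = V0.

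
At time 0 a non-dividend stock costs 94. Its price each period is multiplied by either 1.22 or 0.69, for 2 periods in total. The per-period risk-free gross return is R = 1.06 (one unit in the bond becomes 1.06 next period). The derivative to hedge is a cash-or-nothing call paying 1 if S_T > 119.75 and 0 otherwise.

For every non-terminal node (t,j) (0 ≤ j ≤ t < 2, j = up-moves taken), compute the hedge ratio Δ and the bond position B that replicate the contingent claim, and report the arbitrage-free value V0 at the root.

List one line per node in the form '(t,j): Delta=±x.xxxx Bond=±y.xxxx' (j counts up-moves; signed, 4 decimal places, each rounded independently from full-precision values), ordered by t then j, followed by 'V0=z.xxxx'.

Under the risk-neutral measure, an up-move has probability p* = (R−d)/(u−d) = 0.6981 and values discount at R = 1.06.
Terminal payoffs: V(2,0)=0.0000, V(2,1)=0.0000, V(2,2)=1.0000
(1,0): S=64.8600. Δ = (V_up−V_dn)/(S_up−S_dn) = (0.0000−0.0000)/(79.1292−44.7534) = 0.0000. V = [p*·0.0000 + (1−p*)·0.0000]/1.06 = 0.0000. B = V − Δ·S = 0.0000.
(1,1): S=114.6800. Δ = (V_up−V_dn)/(S_up−S_dn) = (1.0000−0.0000)/(139.9096−79.1292) = 0.0165. V = [p*·1.0000 + (1−p*)·0.0000]/1.06 = 0.6586. B = V − Δ·S = -1.2282.
(0,0): S=94.0000. Δ = (V_up−V_dn)/(S_up−S_dn) = (0.6586−0.0000)/(114.6800−64.8600) = 0.0132. V = [p*·0.6586 + (1−p*)·0.0000]/1.06 = 0.4338. B = V − Δ·S = -0.8089.
Check: Δ(0,0)·S0 + B(0,0) = 0.4338 = V0.

(0,0): Delta=0.0132 Bond=-0.8089
(1,0): Delta=0.0000 Bond=0.0000
(1,1): Delta=0.0165 Bond=-1.2282
V0=0.4338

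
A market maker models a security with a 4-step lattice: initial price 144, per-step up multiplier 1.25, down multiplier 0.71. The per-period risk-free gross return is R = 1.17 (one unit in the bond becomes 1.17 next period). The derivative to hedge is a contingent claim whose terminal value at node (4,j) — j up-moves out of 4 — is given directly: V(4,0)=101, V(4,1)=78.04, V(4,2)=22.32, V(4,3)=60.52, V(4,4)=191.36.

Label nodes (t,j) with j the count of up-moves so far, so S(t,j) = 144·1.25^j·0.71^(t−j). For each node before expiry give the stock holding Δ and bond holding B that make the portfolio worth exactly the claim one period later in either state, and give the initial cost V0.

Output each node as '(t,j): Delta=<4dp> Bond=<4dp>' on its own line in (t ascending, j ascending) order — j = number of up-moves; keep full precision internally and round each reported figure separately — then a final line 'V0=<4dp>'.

(0,0): Delta=0.7226 Bond=-36.8309
(1,0): Delta=0.1740 Bond=12.9981
(1,1): Delta=0.7768 Bond=-52.8470
(2,0): Delta=-1.1091 Bond=108.3510
(2,1): Delta=0.3008 Bond=-0.9911
(2,2): Delta=0.8239 Bond=-72.4118
(3,0): Delta=-0.8250 Bond=112.1266
(3,1): Delta=-1.1372 Bond=129.3175
(3,2): Delta=0.4428 Bond=-23.8512
(3,3): Delta=0.8615 Bond=-95.3080
V0=67.2291

No-arbitrage ⇒ martingale measure with p* = (R−d)/(u−d) = 0.8519.
Terminal values V(4,·): V(4,0)=101.0000, V(4,1)=78.0400, V(4,2)=22.3200, V(4,3)=60.5200, V(4,4)=191.3600
(3,0): S=51.5392. Δ = (V_up−V_dn)/(S_up−S_dn) = (78.0400−101.0000)/(64.4240−36.5928) = -0.8250. V = [p*·78.0400 + (1−p*)·101.0000]/1.17 = 69.6081. B = V − Δ·S = 112.1266.
(3,1): S=90.7380. Δ = (V_up−V_dn)/(S_up−S_dn) = (22.3200−78.0400)/(113.4225−64.4240) = -1.1372. V = [p*·22.3200 + (1−p*)·78.0400]/1.17 = 26.1323. B = V − Δ·S = 129.3175.
(3,2): S=159.7500. Δ = (V_up−V_dn)/(S_up−S_dn) = (60.5200−22.3200)/(199.6875−113.4225) = 0.4428. V = [p*·60.5200 + (1−p*)·22.3200]/1.17 = 46.8895. B = V − Δ·S = -23.8512.
(3,3): S=281.2500. Δ = (V_up−V_dn)/(S_up−S_dn) = (191.3600−60.5200)/(351.5625−199.6875) = 0.8615. V = [p*·191.3600 + (1−p*)·60.5200]/1.17 = 146.9883. B = V − Δ·S = -95.3080.
(2,0): S=72.5904. Δ = (V_up−V_dn)/(S_up−S_dn) = (26.1323−69.6081)/(90.7380−51.5392) = -1.1091. V = [p*·26.1323 + (1−p*)·69.6081]/1.17 = 27.8403. B = V − Δ·S = 108.3510.
(2,1): S=127.8000. Δ = (V_up−V_dn)/(S_up−S_dn) = (46.8895−26.1323)/(159.7500−90.7380) = 0.3008. V = [p*·46.8895 + (1−p*)·26.1323]/1.17 = 37.4482. B = V − Δ·S = -0.9911.
(2,2): S=225.0000. Δ = (V_up−V_dn)/(S_up−S_dn) = (146.9883−46.8895)/(281.2500−159.7500) = 0.8239. V = [p*·146.9883 + (1−p*)·46.8895]/1.17 = 112.9563. B = V − Δ·S = -72.4118.
(1,0): S=102.2400. Δ = (V_up−V_dn)/(S_up−S_dn) = (37.4482−27.8403)/(127.8000−72.5904) = 0.1740. V = [p*·37.4482 + (1−p*)·27.8403]/1.17 = 30.7904. B = V − Δ·S = 12.9981.
(1,1): S=180.0000. Δ = (V_up−V_dn)/(S_up−S_dn) = (112.9563−37.4482)/(225.0000−127.8000) = 0.7768. V = [p*·112.9563 + (1−p*)·37.4482]/1.17 = 86.9828. B = V − Δ·S = -52.8470.
(0,0): S=144.0000. Δ = (V_up−V_dn)/(S_up−S_dn) = (86.9828−30.7904)/(180.0000−102.2400) = 0.7226. V = [p*·86.9828 + (1−p*)·30.7904]/1.17 = 67.2291. B = V − Δ·S = -36.8309.
Each (Δ,B) replicates both successor values, so the strategy is self-financing and V0 is arbitrage-free.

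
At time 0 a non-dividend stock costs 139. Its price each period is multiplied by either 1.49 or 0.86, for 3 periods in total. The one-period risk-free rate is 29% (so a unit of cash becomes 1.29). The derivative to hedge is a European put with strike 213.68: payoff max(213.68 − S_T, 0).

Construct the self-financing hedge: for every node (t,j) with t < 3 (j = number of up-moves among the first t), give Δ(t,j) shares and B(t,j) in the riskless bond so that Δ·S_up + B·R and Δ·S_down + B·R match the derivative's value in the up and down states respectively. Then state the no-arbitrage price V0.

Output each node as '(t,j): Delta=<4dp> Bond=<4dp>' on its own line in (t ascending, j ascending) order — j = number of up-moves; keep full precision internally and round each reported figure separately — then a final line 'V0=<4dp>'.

Risk-neutral probability p* = (R−d)/(u−d) = (1.29−0.86)/(1.49−0.86) = 0.6825.
Payoff layer (t=3): V(3,0)=125.2682, V(3,1)=60.5014, V(3,2)=0.0000, V(3,3)=0.0000
(2,0): S=102.8044. Δ = (V_up−V_dn)/(S_up−S_dn) = (60.5014−125.2682)/(153.1786−88.4118) = -1.0000. V = [p*·60.5014 + (1−p*)·125.2682]/1.29 = 62.8390. B = V − Δ·S = 165.6434.
(2,1): S=178.1146. Δ = (V_up−V_dn)/(S_up−S_dn) = (0.0000−60.5014)/(265.3908−153.1786) = -0.5392. V = [p*·0.0000 + (1−p*)·60.5014]/1.29 = 14.8890. B = V − Δ·S = 110.9230.
(2,2): S=308.5939. Δ = (V_up−V_dn)/(S_up−S_dn) = (0.0000−0.0000)/(459.8049−265.3908) = 0.0000. V = [p*·0.0000 + (1−p*)·0.0000]/1.29 = 0.0000. B = V − Δ·S = 0.0000.
(1,0): S=119.5400. Δ = (V_up−V_dn)/(S_up−S_dn) = (14.8890−62.8390)/(178.1146−102.8044) = -0.6367. V = [p*·14.8890 + (1−p*)·62.8390]/1.29 = 23.3420. B = V − Δ·S = 99.4532.
(1,1): S=207.1100. Δ = (V_up−V_dn)/(S_up−S_dn) = (0.0000−14.8890)/(308.5939−178.1146) = -0.1141. V = [p*·0.0000 + (1−p*)·14.8890]/1.29 = 3.6641. B = V − Δ·S = 27.2974.
(0,0): S=139.0000. Δ = (V_up−V_dn)/(S_up−S_dn) = (3.6641−23.3420)/(207.1100−119.5400) = -0.2247. V = [p*·3.6641 + (1−p*)·23.3420]/1.29 = 7.6830. B = V − Δ·S = 38.9178.
Each (Δ,B) replicates both successor values, so the strategy is self-financing and V0 is arbitrage-free.

(0,0): Delta=-0.2247 Bond=38.9178
(1,0): Delta=-0.6367 Bond=99.4532
(1,1): Delta=-0.1141 Bond=27.2974
(2,0): Delta=-1.0000 Bond=165.6434
(2,1): Delta=-0.5392 Bond=110.9230
(2,2): Delta=0.0000 Bond=0.0000
V0=7.6830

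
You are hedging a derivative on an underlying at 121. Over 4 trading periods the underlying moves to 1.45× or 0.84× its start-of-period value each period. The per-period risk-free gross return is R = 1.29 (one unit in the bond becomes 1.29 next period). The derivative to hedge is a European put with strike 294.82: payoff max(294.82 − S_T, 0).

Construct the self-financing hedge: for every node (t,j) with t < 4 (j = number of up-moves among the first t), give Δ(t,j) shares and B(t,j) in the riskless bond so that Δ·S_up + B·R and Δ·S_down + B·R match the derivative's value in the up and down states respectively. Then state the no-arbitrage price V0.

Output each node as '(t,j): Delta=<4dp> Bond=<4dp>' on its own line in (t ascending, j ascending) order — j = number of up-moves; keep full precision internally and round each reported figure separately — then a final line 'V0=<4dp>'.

Risk-neutral probability p* = (R−d)/(u−d) = (1.29−0.84)/(1.45−0.84) = 0.7377.
Terminal values V(4,·): V(4,0)=234.5776, V(4,1)=190.8301, V(4,2)=115.3136, V(4,3)=0.0000, V(4,4)=0.0000
(3,0): S=71.7172. Δ = (V_up−V_dn)/(S_up−S_dn) = (190.8301−234.5776)/(103.9899−60.2424) = -1.0000. V = [p*·190.8301 + (1−p*)·234.5776]/1.29 = 156.8255. B = V − Δ·S = 228.5426.
(3,1): S=123.7975. Δ = (V_up−V_dn)/(S_up−S_dn) = (115.3136−190.8301)/(179.5064−103.9899) = -1.0000. V = [p*·115.3136 + (1−p*)·190.8301]/1.29 = 104.7451. B = V − Δ·S = 228.5426.
(3,2): S=213.6981. Δ = (V_up−V_dn)/(S_up−S_dn) = (0.0000−115.3136)/(309.8622−179.5064) = -0.8846. V = [p*·0.0000 + (1−p*)·115.3136]/1.29 = 23.4467. B = V − Δ·S = 212.4853.
(3,3): S=368.8836. Δ = (V_up−V_dn)/(S_up−S_dn) = (0.0000−0.0000)/(534.8813−309.8622) = 0.0000. V = [p*·0.0000 + (1−p*)·0.0000]/1.29 = 0.0000. B = V − Δ·S = 0.0000.
(2,0): S=85.3776. Δ = (V_up−V_dn)/(S_up−S_dn) = (104.7451−156.8255)/(123.7975−71.7172) = -1.0000. V = [p*·104.7451 + (1−p*)·156.8255]/1.29 = 91.7872. B = V − Δ·S = 177.1648.
(2,1): S=147.3780. Δ = (V_up−V_dn)/(S_up−S_dn) = (23.4467−104.7451)/(213.6981−123.7975) = -0.9043. V = [p*·23.4467 + (1−p*)·104.7451]/1.29 = 34.7061. B = V − Δ·S = 167.9822.
(2,2): S=254.4025. Δ = (V_up−V_dn)/(S_up−S_dn) = (0.0000−23.4467)/(368.8836−213.6981) = -0.1511. V = [p*·0.0000 + (1−p*)·23.4467]/1.29 = 4.7674. B = V − Δ·S = 43.2045.
(1,0): S=101.6400. Δ = (V_up−V_dn)/(S_up−S_dn) = (34.7061−91.7872)/(147.3780−85.3776) = -0.9207. V = [p*·34.7061 + (1−p*)·91.7872]/1.29 = 38.5102. B = V − Δ·S = 132.0859.
(1,1): S=175.4500. Δ = (V_up−V_dn)/(S_up−S_dn) = (4.7674−34.7061)/(254.4025−147.3780) = -0.2797. V = [p*·4.7674 + (1−p*)·34.7061]/1.29 = 9.7831. B = V − Δ·S = 58.8629.
(0,0): S=121.0000. Δ = (V_up−V_dn)/(S_up−S_dn) = (9.7831−38.5102)/(175.4500−101.6400) = -0.3892. V = [p*·9.7831 + (1−p*)·38.5102]/1.29 = 13.4249. B = V − Δ·S = 60.5185.
Check: Δ(0,0)·S0 + B(0,0) = 13.4249 = V0.

(0,0): Delta=-0.3892 Bond=60.5185
(1,0): Delta=-0.9207 Bond=132.0859
(1,1): Delta=-0.2797 Bond=58.8629
(2,0): Delta=-1.0000 Bond=177.1648
(2,1): Delta=-0.9043 Bond=167.9822
(2,2): Delta=-0.1511 Bond=43.2045
(3,0): Delta=-1.0000 Bond=228.5426
(3,1): Delta=-1.0000 Bond=228.5426
(3,2): Delta=-0.8846 Bond=212.4853
(3,3): Delta=0.0000 Bond=0.0000
V0=13.4249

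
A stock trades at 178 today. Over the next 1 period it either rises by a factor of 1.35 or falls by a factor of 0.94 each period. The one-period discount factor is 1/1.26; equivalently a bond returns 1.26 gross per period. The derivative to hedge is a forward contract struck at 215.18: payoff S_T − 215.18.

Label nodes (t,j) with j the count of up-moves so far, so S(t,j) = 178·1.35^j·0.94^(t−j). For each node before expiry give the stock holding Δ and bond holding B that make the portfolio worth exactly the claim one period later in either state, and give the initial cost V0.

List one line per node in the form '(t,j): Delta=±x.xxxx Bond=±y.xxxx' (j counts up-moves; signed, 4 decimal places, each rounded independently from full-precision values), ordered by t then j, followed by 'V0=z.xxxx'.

The replicating-portfolio and risk-neutral prices coincide; use p* = (1.26−0.94)/(1.35−0.94) = 0.7805 for the latter.
At expiry t=1: V(1,0)=-47.8600, V(1,1)=25.1200
  t=0,j=0: stock 178.0000 → up 240.3000 (V=25.1200), down 167.3200 (V=-47.8600). Price 7.2222; hedge Δ=1.0000, bond B=-170.7778.
The time-0 hedge costs 7.2222, which is the no-arbitrage price.

(0,0): Delta=1.0000 Bond=-170.7778
V0=7.2222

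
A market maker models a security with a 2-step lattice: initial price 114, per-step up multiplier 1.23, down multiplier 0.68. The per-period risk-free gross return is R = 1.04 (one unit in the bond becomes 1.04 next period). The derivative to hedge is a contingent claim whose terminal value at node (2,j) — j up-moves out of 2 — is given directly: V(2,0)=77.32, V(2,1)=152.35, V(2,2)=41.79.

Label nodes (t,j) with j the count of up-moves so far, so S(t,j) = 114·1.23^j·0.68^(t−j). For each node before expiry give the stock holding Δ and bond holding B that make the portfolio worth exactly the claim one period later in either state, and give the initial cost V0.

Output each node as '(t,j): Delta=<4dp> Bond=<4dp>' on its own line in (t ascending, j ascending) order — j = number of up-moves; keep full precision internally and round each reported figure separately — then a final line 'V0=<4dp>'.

(0,0): Delta=-0.7123 Bond=169.9852
(1,0): Delta=1.7598 Bond=-14.8503
(1,1): Delta=-1.4336 Bond=277.9253
V0=88.7840

No-arbitrage ⇒ martingale measure with p* = (R−d)/(u−d) = 0.6545.
At expiry t=2: V(2,0)=77.3200, V(2,1)=152.3500, V(2,2)=41.7900
(1,0): S=77.5200. Δ = (V_up−V_dn)/(S_up−S_dn) = (152.3500−77.3200)/(95.3496−52.7136) = 1.7598. V = [p*·152.3500 + (1−p*)·77.3200]/1.04 = 121.5678. B = V − Δ·S = -14.8503.
(1,1): S=140.2200. Δ = (V_up−V_dn)/(S_up−S_dn) = (41.7900−152.3500)/(172.4706−95.3496) = -1.4336. V = [p*·41.7900 + (1−p*)·152.3500]/1.04 = 76.9072. B = V − Δ·S = 277.9253.
(0,0): S=114.0000. Δ = (V_up−V_dn)/(S_up−S_dn) = (76.9072−121.5678)/(140.2200−77.5200) = -0.7123. V = [p*·76.9072 + (1−p*)·121.5678]/1.04 = 88.7840. B = V − Δ·S = 169.9852.
The time-0 hedge costs 88.7840, which is the no-arbitrage price.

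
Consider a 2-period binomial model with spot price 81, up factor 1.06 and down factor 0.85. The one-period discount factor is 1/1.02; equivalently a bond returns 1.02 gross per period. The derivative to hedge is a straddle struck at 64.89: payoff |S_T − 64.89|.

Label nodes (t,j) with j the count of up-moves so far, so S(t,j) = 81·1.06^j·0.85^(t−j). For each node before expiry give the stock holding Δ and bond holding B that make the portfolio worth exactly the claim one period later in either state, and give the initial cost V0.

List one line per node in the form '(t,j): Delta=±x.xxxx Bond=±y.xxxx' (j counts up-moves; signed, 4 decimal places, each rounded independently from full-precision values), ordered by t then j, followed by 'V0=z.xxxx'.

Under the risk-neutral measure, an up-move has probability p* = (R−d)/(u−d) = 0.8095 and values discount at R = 1.02.
At expiry t=2: V(2,0)=6.3675, V(2,1)=8.0910, V(2,2)=26.1216
(1,0): S=68.8500. Δ = (V_up−V_dn)/(S_up−S_dn) = (8.0910−6.3675)/(72.9810−58.5225) = 0.1192. V = [p*·8.0910 + (1−p*)·6.3675]/1.02 = 7.6105. B = V − Δ·S = -0.5966.
(1,1): S=85.8600. Δ = (V_up−V_dn)/(S_up−S_dn) = (26.1216−8.0910)/(91.0116−72.9810) = 1.0000. V = [p*·26.1216 + (1−p*)·8.0910]/1.02 = 22.2424. B = V − Δ·S = -63.6176.
(0,0): S=81.0000. Δ = (V_up−V_dn)/(S_up−S_dn) = (22.2424−7.6105)/(85.8600−68.8500) = 0.8602. V = [p*·22.2424 + (1−p*)·7.6105]/1.02 = 19.0739. B = V − Δ·S = -50.6016.
Each (Δ,B) replicates both successor values, so the strategy is self-financing and V0 is arbitrage-free.

(0,0): Delta=0.8602 Bond=-50.6016
(1,0): Delta=0.1192 Bond=-0.5966
(1,1): Delta=1.0000 Bond=-63.6176
V0=19.0739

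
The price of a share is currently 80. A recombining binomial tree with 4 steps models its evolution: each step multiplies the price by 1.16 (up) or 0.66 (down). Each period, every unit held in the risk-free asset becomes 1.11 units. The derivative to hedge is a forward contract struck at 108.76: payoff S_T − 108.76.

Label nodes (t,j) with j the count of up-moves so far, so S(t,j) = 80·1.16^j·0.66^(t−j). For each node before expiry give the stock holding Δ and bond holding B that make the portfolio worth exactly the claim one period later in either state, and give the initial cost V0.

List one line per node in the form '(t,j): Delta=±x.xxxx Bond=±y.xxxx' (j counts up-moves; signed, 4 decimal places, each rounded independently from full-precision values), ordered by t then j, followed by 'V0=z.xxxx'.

(0,0): Delta=1.0000 Bond=-71.6436
(1,0): Delta=1.0000 Bond=-79.5244
(1,1): Delta=1.0000 Bond=-79.5244
(2,0): Delta=1.0000 Bond=-88.2721
(2,1): Delta=1.0000 Bond=-88.2721
(2,2): Delta=1.0000 Bond=-88.2721
(3,0): Delta=1.0000 Bond=-97.9820
(3,1): Delta=1.0000 Bond=-97.9820
(3,2): Delta=1.0000 Bond=-97.9820
(3,3): Delta=1.0000 Bond=-97.9820
V0=8.3564

The replicating-portfolio and risk-neutral prices coincide; use p* = (1.11−0.66)/(1.16−0.66) = 0.9000 for the latter.
Terminal values V(4,·): V(4,0)=-93.5802, V(4,1)=-82.0804, V(4,2)=-61.8685, V(4,3)=-26.3447, V(4,4)=36.0911
Node (3,0) S=22.9997: V=(p*·-82.0804+(1−p*)·-93.5802)/1.11=-74.9823; Δ=(-82.0804−-93.5802)/(26.6796−15.1798)=1.0000; B=V−Δ·S=-97.9820
Node (3,1) S=40.4237: V=(p*·-61.8685+(1−p*)·-82.0804)/1.11=-57.5583; Δ=(-61.8685−-82.0804)/(46.8915−26.6796)=1.0000; B=V−Δ·S=-97.9820
Node (3,2) S=71.0477: V=(p*·-26.3447+(1−p*)·-61.8685)/1.11=-26.9343; Δ=(-26.3447−-61.8685)/(82.4153−46.8915)=1.0000; B=V−Δ·S=-97.9820
Node (3,3) S=124.8717: V=(p*·36.0911+(1−p*)·-26.3447)/1.11=26.8897; Δ=(36.0911−-26.3447)/(144.8511−82.4153)=1.0000; B=V−Δ·S=-97.9820
Node (2,0) S=34.8480: V=(p*·-57.5583+(1−p*)·-74.9823)/1.11=-53.4241; Δ=(-57.5583−-74.9823)/(40.4237−22.9997)=1.0000; B=V−Δ·S=-88.2721
Node (2,1) S=61.2480: V=(p*·-26.9343+(1−p*)·-57.5583)/1.11=-27.0241; Δ=(-26.9343−-57.5583)/(71.0477−40.4237)=1.0000; B=V−Δ·S=-88.2721
Node (2,2) S=107.6480: V=(p*·26.8897+(1−p*)·-26.9343)/1.11=19.3759; Δ=(26.8897−-26.9343)/(124.8717−71.0477)=1.0000; B=V−Δ·S=-88.2721
Node (1,0) S=52.8000: V=(p*·-27.0241+(1−p*)·-53.4241)/1.11=-26.7244; Δ=(-27.0241−-53.4241)/(61.2480−34.8480)=1.0000; B=V−Δ·S=-79.5244
Node (1,1) S=92.8000: V=(p*·19.3759+(1−p*)·-27.0241)/1.11=13.2756; Δ=(19.3759−-27.0241)/(107.6480−61.2480)=1.0000; B=V−Δ·S=-79.5244
Node (0,0) S=80.0000: V=(p*·13.2756+(1−p*)·-26.7244)/1.11=8.3564; Δ=(13.2756−-26.7244)/(92.8000−52.8000)=1.0000; B=V−Δ·S=-71.6436
Each (Δ,B) replicates both successor values, so the strategy is self-financing and V0 is arbitrage-free.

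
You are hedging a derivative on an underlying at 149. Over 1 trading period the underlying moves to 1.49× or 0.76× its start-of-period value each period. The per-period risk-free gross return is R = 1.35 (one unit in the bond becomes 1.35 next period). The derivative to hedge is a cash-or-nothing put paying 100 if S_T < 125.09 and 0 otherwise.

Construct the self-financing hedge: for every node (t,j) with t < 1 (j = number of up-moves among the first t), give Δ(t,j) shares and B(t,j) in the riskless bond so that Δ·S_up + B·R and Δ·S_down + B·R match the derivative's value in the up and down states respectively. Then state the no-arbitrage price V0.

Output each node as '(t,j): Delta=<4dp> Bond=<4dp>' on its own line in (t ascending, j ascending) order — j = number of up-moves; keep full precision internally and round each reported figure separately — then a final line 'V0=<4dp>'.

The replicating-portfolio and risk-neutral prices coincide; use p* = (1.35−0.76)/(1.49−0.76) = 0.8082 for the latter.
Terminal payoffs: V(1,0)=100.0000, V(1,1)=0.0000
(0,0): S=149.0000. Δ = (V_up−V_dn)/(S_up−S_dn) = (0.0000−100.0000)/(222.0100−113.2400) = -0.9194. V = [p*·0.0000 + (1−p*)·100.0000]/1.35 = 14.2060. B = V − Δ·S = 151.1923.
Check: Δ(0,0)·S0 + B(0,0) = 14.2060 = V0.

(0,0): Delta=-0.9194 Bond=151.1923
V0=14.2060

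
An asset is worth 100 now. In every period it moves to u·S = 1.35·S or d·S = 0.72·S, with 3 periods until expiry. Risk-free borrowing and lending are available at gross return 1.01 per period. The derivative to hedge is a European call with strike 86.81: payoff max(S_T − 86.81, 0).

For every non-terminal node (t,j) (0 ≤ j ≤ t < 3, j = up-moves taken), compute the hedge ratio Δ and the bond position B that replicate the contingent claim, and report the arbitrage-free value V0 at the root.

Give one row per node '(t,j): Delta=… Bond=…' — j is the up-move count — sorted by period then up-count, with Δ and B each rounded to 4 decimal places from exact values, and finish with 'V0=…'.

Since d<R<u, set p* = (R−d)/(u−d) = 0.4603; price each node as the discounted p*-expectation of its children.
At expiry t=3: V(3,0)=0.0000, V(3,1)=0.0000, V(3,2)=44.4100, V(3,3)=159.2275
Node (2,0) S=51.8400: V=(p*·0.0000+(1−p*)·0.0000)/1.01=0.0000; Δ=(0.0000−0.0000)/(69.9840−37.3248)=0.0000; B=V−Δ·S=0.0000
Node (2,1) S=97.2000: V=(p*·44.4100+(1−p*)·0.0000)/1.01=20.2403; Δ=(44.4100−0.0000)/(131.2200−69.9840)=0.7252; B=V−Δ·S=-50.2518
Node (2,2) S=182.2500: V=(p*·159.2275+(1−p*)·44.4100)/1.01=96.2995; Δ=(159.2275−44.4100)/(246.0375−131.2200)=1.0000; B=V−Δ·S=-85.9505
Node (1,0) S=72.0000: V=(p*·20.2403+(1−p*)·0.0000)/1.01=9.2247; Δ=(20.2403−0.0000)/(97.2000−51.8400)=0.4462; B=V−Δ·S=-22.9027
Node (1,1) S=135.0000: V=(p*·96.2995+(1−p*)·20.2403)/1.01=54.7046; Δ=(96.2995−20.2403)/(182.2500−97.2000)=0.8943; B=V−Δ·S=-66.0243
Node (0,0) S=100.0000: V=(p*·54.7046+(1−p*)·9.2247)/1.01=29.8613; Δ=(54.7046−9.2247)/(135.0000−72.0000)=0.7219; B=V−Δ·S=-42.3290
Root portfolio cost Δ·100+B reproduces V0=29.8613.

(0,0): Delta=0.7219 Bond=-42.3290
(1,0): Delta=0.4462 Bond=-22.9027
(1,1): Delta=0.8943 Bond=-66.0243
(2,0): Delta=0.0000 Bond=0.0000
(2,1): Delta=0.7252 Bond=-50.2518
(2,2): Delta=1.0000 Bond=-85.9505
V0=29.8613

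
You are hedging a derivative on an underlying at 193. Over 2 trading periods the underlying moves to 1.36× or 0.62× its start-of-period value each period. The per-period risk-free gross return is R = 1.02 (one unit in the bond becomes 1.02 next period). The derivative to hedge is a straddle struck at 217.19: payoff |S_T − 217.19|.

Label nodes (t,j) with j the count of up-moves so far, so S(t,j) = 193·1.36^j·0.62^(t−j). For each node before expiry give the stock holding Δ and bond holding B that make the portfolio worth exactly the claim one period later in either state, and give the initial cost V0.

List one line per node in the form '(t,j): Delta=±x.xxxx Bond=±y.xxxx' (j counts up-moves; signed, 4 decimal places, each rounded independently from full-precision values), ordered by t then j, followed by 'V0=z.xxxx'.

(0,0): Delta=0.0373 Bond=87.0616
(1,0): Delta=-1.0000 Bond=212.9314
(1,1): Delta=0.4393 Bond=-16.7065
V0=94.2690

Since d<R<u, set p* = (R−d)/(u−d) = 0.5405; price each node as the discounted p*-expectation of its children.
Terminal payoffs: V(2,0)=143.0008, V(2,1)=54.4524, V(2,2)=139.7828
(1,0): S=119.6600. Δ = (V_up−V_dn)/(S_up−S_dn) = (54.4524−143.0008)/(162.7376−74.1892) = -1.0000. V = [p*·54.4524 + (1−p*)·143.0008]/1.02 = 93.2714. B = V − Δ·S = 212.9314.
(1,1): S=262.4800. Δ = (V_up−V_dn)/(S_up−S_dn) = (139.7828−54.4524)/(356.9728−162.7376) = 0.4393. V = [p*·139.7828 + (1−p*)·54.4524]/1.02 = 98.6048. B = V − Δ·S = -16.7065.
(0,0): S=193.0000. Δ = (V_up−V_dn)/(S_up−S_dn) = (98.6048−93.2714)/(262.4800−119.6600) = 0.0373. V = [p*·98.6048 + (1−p*)·93.2714]/1.02 = 94.2690. B = V − Δ·S = 87.0616.
The time-0 hedge costs 94.2690, which is the no-arbitrage price.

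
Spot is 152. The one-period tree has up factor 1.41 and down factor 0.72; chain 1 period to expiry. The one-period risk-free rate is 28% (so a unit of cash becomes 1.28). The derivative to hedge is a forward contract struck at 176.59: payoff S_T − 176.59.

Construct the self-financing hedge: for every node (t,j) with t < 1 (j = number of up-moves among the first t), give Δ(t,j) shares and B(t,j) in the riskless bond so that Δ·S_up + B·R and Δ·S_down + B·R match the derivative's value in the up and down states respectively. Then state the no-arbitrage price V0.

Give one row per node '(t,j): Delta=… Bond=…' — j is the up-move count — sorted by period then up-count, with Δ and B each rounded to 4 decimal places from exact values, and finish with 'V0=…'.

(0,0): Delta=1.0000 Bond=-137.9609
V0=14.0391

Under the risk-neutral measure, an up-move has probability p* = (R−d)/(u−d) = 0.8116 and values discount at R = 1.28.
Terminal values V(1,·): V(1,0)=-67.1500, V(1,1)=37.7300
(0,0): S=152.0000. Δ = (V_up−V_dn)/(S_up−S_dn) = (37.7300−-67.1500)/(214.3200−109.4400) = 1.0000. V = [p*·37.7300 + (1−p*)·-67.1500]/1.28 = 14.0391. B = V − Δ·S = -137.9609.
Self-financing check: at every node Δ·S+B equals the discounted successor values.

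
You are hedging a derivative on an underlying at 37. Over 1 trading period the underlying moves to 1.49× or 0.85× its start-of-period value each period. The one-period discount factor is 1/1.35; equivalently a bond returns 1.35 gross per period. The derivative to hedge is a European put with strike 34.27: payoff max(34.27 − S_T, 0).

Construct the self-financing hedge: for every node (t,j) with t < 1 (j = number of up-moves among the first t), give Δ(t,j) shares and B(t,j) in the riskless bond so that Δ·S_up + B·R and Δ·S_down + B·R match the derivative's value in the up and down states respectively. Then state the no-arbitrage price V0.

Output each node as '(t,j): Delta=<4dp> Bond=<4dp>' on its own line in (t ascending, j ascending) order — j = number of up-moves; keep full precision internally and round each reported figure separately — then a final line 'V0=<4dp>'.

Since d<R<u, set p* = (R−d)/(u−d) = 0.7813; price each node as the discounted p*-expectation of its children.
At expiry t=1: V(1,0)=2.8200, V(1,1)=0.0000
  t=0,j=0: stock 37.0000 → up 55.1300 (V=0.0000), down 31.4500 (V=2.8200). Price 0.4569; hedge Δ=-0.1191, bond B=4.8632.
Check: Δ(0,0)·S0 + B(0,0) = 0.4569 = V0.

(0,0): Delta=-0.1191 Bond=4.8632
V0=0.4569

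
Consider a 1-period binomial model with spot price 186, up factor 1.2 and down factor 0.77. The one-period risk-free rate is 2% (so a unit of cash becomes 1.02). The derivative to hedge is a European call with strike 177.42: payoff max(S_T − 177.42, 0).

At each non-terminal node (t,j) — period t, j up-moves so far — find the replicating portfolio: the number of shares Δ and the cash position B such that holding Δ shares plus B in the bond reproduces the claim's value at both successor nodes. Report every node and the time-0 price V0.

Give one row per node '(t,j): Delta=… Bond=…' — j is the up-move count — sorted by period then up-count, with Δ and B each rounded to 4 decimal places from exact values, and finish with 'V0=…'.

(0,0): Delta=0.5724 Bond=-80.3707
V0=26.0944

Under the risk-neutral measure, an up-move has probability p* = (R−d)/(u−d) = 0.5814 and values discount at R = 1.02.
Terminal payoffs: V(1,0)=0.0000, V(1,1)=45.7800
Node (0,0) S=186.0000: V=(p*·45.7800+(1−p*)·0.0000)/1.02=26.0944; Δ=(45.7800−0.0000)/(223.2000−143.2200)=0.5724; B=V−Δ·S=-80.3707
The time-0 hedge costs 26.0944, which is the no-arbitrage price.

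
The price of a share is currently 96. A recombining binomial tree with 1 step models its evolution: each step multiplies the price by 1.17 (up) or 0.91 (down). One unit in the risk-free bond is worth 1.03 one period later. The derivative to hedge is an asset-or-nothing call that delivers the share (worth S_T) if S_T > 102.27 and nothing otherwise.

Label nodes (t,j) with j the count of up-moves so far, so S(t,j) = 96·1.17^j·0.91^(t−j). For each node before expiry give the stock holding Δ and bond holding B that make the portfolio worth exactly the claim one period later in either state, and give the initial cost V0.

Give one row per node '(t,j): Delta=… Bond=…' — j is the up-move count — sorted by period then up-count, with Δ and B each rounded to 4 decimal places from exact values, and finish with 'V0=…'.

Since d<R<u, set p* = (R−d)/(u−d) = 0.4615; price each node as the discounted p*-expectation of its children.
Payoff layer (t=1): V(1,0)=0.0000, V(1,1)=112.3200
Node (0,0) S=96.0000: V=(p*·112.3200+(1−p*)·0.0000)/1.03=50.3301; Δ=(112.3200−0.0000)/(112.3200−87.3600)=4.5000; B=V−Δ·S=-381.6699
Each (Δ,B) replicates both successor values, so the strategy is self-financing and V0 is arbitrage-free.

(0,0): Delta=4.5000 Bond=-381.6699
V0=50.3301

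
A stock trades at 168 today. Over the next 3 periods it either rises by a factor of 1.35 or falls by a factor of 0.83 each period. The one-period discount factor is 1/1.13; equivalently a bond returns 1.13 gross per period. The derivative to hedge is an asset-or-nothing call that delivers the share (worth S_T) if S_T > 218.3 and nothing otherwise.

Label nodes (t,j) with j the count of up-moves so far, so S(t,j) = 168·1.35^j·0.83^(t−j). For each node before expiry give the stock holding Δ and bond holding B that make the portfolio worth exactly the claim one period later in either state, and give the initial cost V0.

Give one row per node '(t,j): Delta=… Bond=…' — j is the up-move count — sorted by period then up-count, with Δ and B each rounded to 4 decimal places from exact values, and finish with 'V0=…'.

(0,0): Delta=1.5872 Bond=-137.2340
(1,0): Delta=1.7894 Bond=-183.2697
(1,1): Delta=1.4960 Bond=-134.3978
(2,0): Delta=0.0000 Bond=0.0000
(2,1): Delta=2.5962 Bond=-358.9643
(2,2): Delta=1.0000 Bond=0.0000
V0=129.4123

Under the risk-neutral measure, an up-move has probability p* = (R−d)/(u−d) = 0.5769 and values discount at R = 1.13.
Terminal payoffs: V(3,0)=0.0000, V(3,1)=0.0000, V(3,2)=254.1294, V(3,3)=413.3430
  t=2,j=0: stock 115.7352 → up 156.2425 (V=0.0000), down 96.0602 (V=0.0000). Price 0.0000; hedge Δ=0.0000, bond B=0.0000.
  t=2,j=1: stock 188.2440 → up 254.1294 (V=254.1294), down 156.2425 (V=0.0000). Price 129.7461; hedge Δ=2.5962, bond B=-358.9643.
  t=2,j=2: stock 306.1800 → up 413.3430 (V=413.3430), down 254.1294 (V=254.1294). Price 306.1800; hedge Δ=1.0000, bond B=0.0000.
  t=1,j=0: stock 139.4400 → up 188.2440 (V=129.7461), down 115.7352 (V=0.0000). Price 66.2421; hedge Δ=1.7894, bond B=-183.2697.
  t=1,j=1: stock 226.8000 → up 306.1800 (V=306.1800), down 188.2440 (V=129.7461). Price 204.8981; hedge Δ=1.4960, bond B=-134.3978.
  t=0,j=0: stock 168.0000 → up 226.8000 (V=204.8981), down 139.4400 (V=66.2421). Price 129.4123; hedge Δ=1.5872, bond B=-137.2340.
The time-0 hedge costs 129.4123, which is the no-arbitrage price.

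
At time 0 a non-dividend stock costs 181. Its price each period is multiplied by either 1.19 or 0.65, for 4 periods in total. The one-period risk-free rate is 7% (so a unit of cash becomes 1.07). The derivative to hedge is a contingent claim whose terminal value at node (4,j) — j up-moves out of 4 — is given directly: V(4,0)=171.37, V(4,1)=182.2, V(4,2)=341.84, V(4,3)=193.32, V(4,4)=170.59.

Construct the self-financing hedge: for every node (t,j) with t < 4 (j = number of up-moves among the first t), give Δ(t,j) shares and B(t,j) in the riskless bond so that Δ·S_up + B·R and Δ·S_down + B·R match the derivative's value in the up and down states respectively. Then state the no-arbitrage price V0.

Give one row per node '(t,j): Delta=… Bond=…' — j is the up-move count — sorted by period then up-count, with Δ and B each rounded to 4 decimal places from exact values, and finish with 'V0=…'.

(0,0): Delta=-0.4349 Bond=239.8400
(1,0): Delta=-0.4692 Bond=260.6567
(1,1): Delta=-0.4296 Bond=255.4779
(2,0): Delta=2.8645 Bond=23.9665
(2,1): Delta=-0.9894 Bond=351.7415
(2,2): Delta=-0.3422 Bond=250.9670
(3,0): Delta=0.4035 Bond=147.9756
(3,1): Delta=3.2486 Bond=-9.3077
(3,2): Delta=-1.6508 Bond=486.5552
(3,3): Delta=-0.1380 Bond=206.2432
V0=161.1156

The replicating-portfolio and risk-neutral prices coincide; use p* = (1.07−0.65)/(1.19−0.65) = 0.7778 for the latter.
At expiry t=4: V(4,0)=171.3700, V(4,1)=182.2000, V(4,2)=341.8400, V(4,3)=193.3200, V(4,4)=170.5900
(3,0): S=49.7071. Δ = (V_up−V_dn)/(S_up−S_dn) = (182.2000−171.3700)/(59.1515−32.3096) = 0.4035. V = [p*·182.2000 + (1−p*)·171.3700]/1.07 = 168.0312. B = V − Δ·S = 147.9756.
(3,1): S=91.0023. Δ = (V_up−V_dn)/(S_up−S_dn) = (341.8400−182.2000)/(108.2927−59.1515) = 3.2486. V = [p*·341.8400 + (1−p*)·182.2000]/1.07 = 286.3219. B = V − Δ·S = -9.3077.
(3,2): S=166.6042. Δ = (V_up−V_dn)/(S_up−S_dn) = (193.3200−341.8400)/(198.2590−108.2927) = -1.6508. V = [p*·193.3200 + (1−p*)·341.8400]/1.07 = 211.5182. B = V − Δ·S = 486.5552.
(3,3): S=305.0138. Δ = (V_up−V_dn)/(S_up−S_dn) = (170.5900−193.3200)/(362.9664−198.2590) = -0.1380. V = [p*·170.5900 + (1−p*)·193.3200]/1.07 = 164.1506. B = V − Δ·S = 206.2432.
(2,0): S=76.4725. Δ = (V_up−V_dn)/(S_up−S_dn) = (286.3219−168.0312)/(91.0023−49.7071) = 2.8645. V = [p*·286.3219 + (1−p*)·168.0312]/1.07 = 243.0234. B = V − Δ·S = 23.9665.
(2,1): S=140.0035. Δ = (V_up−V_dn)/(S_up−S_dn) = (211.5182−286.3219)/(166.6042−91.0023) = -0.9894. V = [p*·211.5182 + (1−p*)·286.3219]/1.07 = 213.2161. B = V − Δ·S = 351.7415.
(2,2): S=256.3141. Δ = (V_up−V_dn)/(S_up−S_dn) = (164.1506−211.5182)/(305.0138−166.6042) = -0.3422. V = [p*·164.1506 + (1−p*)·211.5182]/1.07 = 163.2493. B = V − Δ·S = 250.9670.
(1,0): S=117.6500. Δ = (V_up−V_dn)/(S_up−S_dn) = (213.2161−243.0234)/(140.0035−76.4725) = -0.4692. V = [p*·213.2161 + (1−p*)·243.0234]/1.07 = 205.4579. B = V − Δ·S = 260.6567.
(1,1): S=215.3900. Δ = (V_up−V_dn)/(S_up−S_dn) = (163.2493−213.2161)/(256.3141−140.0035) = -0.4296. V = [p*·163.2493 + (1−p*)·213.2161]/1.07 = 162.9467. B = V − Δ·S = 255.4779.
(0,0): S=181.0000. Δ = (V_up−V_dn)/(S_up−S_dn) = (162.9467−205.4579)/(215.3900−117.6500) = -0.4349. V = [p*·162.9467 + (1−p*)·205.4579]/1.07 = 161.1156. B = V − Δ·S = 239.8400.
Self-financing check: at every node Δ·S+B equals the discounted successor values.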